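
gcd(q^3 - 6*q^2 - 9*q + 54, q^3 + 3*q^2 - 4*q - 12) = q + 3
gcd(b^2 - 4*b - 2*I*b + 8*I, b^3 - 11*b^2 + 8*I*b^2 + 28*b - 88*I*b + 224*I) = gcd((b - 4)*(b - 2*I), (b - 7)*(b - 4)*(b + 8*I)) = b - 4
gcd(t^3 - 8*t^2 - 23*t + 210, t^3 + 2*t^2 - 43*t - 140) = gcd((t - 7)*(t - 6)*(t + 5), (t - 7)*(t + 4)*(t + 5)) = t^2 - 2*t - 35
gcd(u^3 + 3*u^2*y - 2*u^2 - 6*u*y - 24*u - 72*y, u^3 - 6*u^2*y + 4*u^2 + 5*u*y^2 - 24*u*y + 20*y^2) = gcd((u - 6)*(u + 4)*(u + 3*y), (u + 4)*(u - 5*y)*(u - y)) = u + 4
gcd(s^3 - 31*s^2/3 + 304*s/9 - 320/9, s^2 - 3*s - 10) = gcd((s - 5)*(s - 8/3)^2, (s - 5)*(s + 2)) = s - 5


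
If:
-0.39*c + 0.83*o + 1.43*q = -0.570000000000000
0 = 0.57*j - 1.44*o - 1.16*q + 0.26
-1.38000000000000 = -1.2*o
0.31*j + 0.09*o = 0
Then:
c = -1.11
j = -0.33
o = 1.15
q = -1.37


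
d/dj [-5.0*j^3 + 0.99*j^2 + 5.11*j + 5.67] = -15.0*j^2 + 1.98*j + 5.11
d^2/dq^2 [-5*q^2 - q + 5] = -10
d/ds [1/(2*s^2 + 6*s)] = (-s - 3/2)/(s^2*(s + 3)^2)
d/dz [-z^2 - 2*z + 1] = -2*z - 2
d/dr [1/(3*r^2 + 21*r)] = (-2*r - 7)/(3*r^2*(r + 7)^2)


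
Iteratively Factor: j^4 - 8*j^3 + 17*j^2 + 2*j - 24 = (j - 3)*(j^3 - 5*j^2 + 2*j + 8) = (j - 3)*(j + 1)*(j^2 - 6*j + 8) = (j - 4)*(j - 3)*(j + 1)*(j - 2)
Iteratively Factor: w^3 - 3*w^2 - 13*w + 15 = (w + 3)*(w^2 - 6*w + 5) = (w - 5)*(w + 3)*(w - 1)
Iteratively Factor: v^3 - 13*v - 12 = (v + 3)*(v^2 - 3*v - 4) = (v - 4)*(v + 3)*(v + 1)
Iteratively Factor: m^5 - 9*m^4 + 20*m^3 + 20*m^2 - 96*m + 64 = (m - 4)*(m^4 - 5*m^3 + 20*m - 16) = (m - 4)*(m - 1)*(m^3 - 4*m^2 - 4*m + 16) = (m - 4)*(m - 2)*(m - 1)*(m^2 - 2*m - 8) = (m - 4)^2*(m - 2)*(m - 1)*(m + 2)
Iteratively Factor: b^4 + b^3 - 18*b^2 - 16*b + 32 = (b + 2)*(b^3 - b^2 - 16*b + 16) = (b - 1)*(b + 2)*(b^2 - 16) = (b - 4)*(b - 1)*(b + 2)*(b + 4)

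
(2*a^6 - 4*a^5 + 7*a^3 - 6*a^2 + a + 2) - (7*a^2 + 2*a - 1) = 2*a^6 - 4*a^5 + 7*a^3 - 13*a^2 - a + 3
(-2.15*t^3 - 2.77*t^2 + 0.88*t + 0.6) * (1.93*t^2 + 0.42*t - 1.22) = -4.1495*t^5 - 6.2491*t^4 + 3.158*t^3 + 4.907*t^2 - 0.8216*t - 0.732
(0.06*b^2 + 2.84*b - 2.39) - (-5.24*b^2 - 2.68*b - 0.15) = 5.3*b^2 + 5.52*b - 2.24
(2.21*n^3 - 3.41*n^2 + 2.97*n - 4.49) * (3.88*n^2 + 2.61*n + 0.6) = 8.5748*n^5 - 7.4627*n^4 + 3.9495*n^3 - 11.7155*n^2 - 9.9369*n - 2.694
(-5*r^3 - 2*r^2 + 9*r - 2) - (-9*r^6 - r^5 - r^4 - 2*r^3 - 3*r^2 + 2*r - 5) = 9*r^6 + r^5 + r^4 - 3*r^3 + r^2 + 7*r + 3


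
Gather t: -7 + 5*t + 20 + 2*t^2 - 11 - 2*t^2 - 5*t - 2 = 0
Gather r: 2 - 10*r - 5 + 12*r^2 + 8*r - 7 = 12*r^2 - 2*r - 10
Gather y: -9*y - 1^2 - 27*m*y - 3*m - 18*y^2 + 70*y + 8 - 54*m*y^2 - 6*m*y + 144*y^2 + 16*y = -3*m + y^2*(126 - 54*m) + y*(77 - 33*m) + 7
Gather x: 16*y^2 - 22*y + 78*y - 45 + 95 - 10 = 16*y^2 + 56*y + 40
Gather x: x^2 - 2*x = x^2 - 2*x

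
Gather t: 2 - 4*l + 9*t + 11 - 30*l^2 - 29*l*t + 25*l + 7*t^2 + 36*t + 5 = -30*l^2 + 21*l + 7*t^2 + t*(45 - 29*l) + 18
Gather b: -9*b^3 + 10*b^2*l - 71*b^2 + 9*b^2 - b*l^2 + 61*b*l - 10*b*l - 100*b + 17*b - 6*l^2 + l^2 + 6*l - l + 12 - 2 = -9*b^3 + b^2*(10*l - 62) + b*(-l^2 + 51*l - 83) - 5*l^2 + 5*l + 10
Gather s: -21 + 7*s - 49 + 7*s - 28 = 14*s - 98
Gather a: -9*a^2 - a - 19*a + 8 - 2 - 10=-9*a^2 - 20*a - 4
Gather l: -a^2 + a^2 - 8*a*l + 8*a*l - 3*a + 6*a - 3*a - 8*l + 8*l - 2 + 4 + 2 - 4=0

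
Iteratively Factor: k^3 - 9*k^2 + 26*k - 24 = (k - 4)*(k^2 - 5*k + 6) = (k - 4)*(k - 2)*(k - 3)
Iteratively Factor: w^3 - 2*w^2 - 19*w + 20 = (w - 1)*(w^2 - w - 20) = (w - 1)*(w + 4)*(w - 5)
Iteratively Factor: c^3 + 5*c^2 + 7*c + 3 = (c + 1)*(c^2 + 4*c + 3) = (c + 1)^2*(c + 3)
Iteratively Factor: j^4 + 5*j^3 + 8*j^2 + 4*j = (j + 2)*(j^3 + 3*j^2 + 2*j) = (j + 1)*(j + 2)*(j^2 + 2*j) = j*(j + 1)*(j + 2)*(j + 2)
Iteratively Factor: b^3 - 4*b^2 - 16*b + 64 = (b - 4)*(b^2 - 16) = (b - 4)^2*(b + 4)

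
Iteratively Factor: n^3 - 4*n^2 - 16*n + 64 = (n + 4)*(n^2 - 8*n + 16) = (n - 4)*(n + 4)*(n - 4)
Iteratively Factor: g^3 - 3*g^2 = (g)*(g^2 - 3*g) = g*(g - 3)*(g)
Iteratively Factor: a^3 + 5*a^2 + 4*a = (a)*(a^2 + 5*a + 4) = a*(a + 4)*(a + 1)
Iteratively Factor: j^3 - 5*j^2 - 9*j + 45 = (j - 3)*(j^2 - 2*j - 15) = (j - 3)*(j + 3)*(j - 5)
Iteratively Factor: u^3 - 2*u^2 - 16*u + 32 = (u + 4)*(u^2 - 6*u + 8) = (u - 2)*(u + 4)*(u - 4)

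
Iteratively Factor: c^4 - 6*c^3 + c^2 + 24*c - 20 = (c + 2)*(c^3 - 8*c^2 + 17*c - 10) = (c - 1)*(c + 2)*(c^2 - 7*c + 10) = (c - 2)*(c - 1)*(c + 2)*(c - 5)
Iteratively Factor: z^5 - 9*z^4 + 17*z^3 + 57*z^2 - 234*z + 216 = (z - 4)*(z^4 - 5*z^3 - 3*z^2 + 45*z - 54) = (z - 4)*(z - 3)*(z^3 - 2*z^2 - 9*z + 18) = (z - 4)*(z - 3)*(z - 2)*(z^2 - 9) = (z - 4)*(z - 3)^2*(z - 2)*(z + 3)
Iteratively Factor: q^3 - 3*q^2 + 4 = (q + 1)*(q^2 - 4*q + 4) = (q - 2)*(q + 1)*(q - 2)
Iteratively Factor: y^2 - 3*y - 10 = (y - 5)*(y + 2)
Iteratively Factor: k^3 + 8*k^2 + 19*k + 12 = (k + 1)*(k^2 + 7*k + 12) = (k + 1)*(k + 4)*(k + 3)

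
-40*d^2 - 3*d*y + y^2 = (-8*d + y)*(5*d + y)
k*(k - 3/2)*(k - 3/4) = k^3 - 9*k^2/4 + 9*k/8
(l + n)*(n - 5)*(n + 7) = l*n^2 + 2*l*n - 35*l + n^3 + 2*n^2 - 35*n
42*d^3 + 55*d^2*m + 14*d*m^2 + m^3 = (d + m)*(6*d + m)*(7*d + m)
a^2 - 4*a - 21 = (a - 7)*(a + 3)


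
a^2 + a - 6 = (a - 2)*(a + 3)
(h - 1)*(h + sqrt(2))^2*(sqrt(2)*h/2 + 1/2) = sqrt(2)*h^4/2 - sqrt(2)*h^3/2 + 5*h^3/2 - 5*h^2/2 + 2*sqrt(2)*h^2 - 2*sqrt(2)*h + h - 1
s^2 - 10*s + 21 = (s - 7)*(s - 3)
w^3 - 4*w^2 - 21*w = w*(w - 7)*(w + 3)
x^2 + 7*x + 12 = (x + 3)*(x + 4)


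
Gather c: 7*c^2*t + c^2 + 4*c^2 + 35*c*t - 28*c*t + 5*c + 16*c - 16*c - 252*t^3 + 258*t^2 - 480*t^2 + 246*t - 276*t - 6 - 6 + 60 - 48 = c^2*(7*t + 5) + c*(7*t + 5) - 252*t^3 - 222*t^2 - 30*t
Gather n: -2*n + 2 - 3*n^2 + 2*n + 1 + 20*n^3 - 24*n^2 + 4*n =20*n^3 - 27*n^2 + 4*n + 3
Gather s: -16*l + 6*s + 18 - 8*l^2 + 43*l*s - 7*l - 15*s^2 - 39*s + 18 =-8*l^2 - 23*l - 15*s^2 + s*(43*l - 33) + 36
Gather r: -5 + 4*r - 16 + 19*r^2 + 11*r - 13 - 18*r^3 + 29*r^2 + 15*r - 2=-18*r^3 + 48*r^2 + 30*r - 36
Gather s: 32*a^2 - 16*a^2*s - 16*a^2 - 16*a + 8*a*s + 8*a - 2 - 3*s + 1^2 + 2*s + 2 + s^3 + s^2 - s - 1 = 16*a^2 - 8*a + s^3 + s^2 + s*(-16*a^2 + 8*a - 2)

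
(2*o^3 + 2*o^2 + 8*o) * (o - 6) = 2*o^4 - 10*o^3 - 4*o^2 - 48*o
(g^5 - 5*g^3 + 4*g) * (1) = g^5 - 5*g^3 + 4*g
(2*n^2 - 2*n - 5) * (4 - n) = -2*n^3 + 10*n^2 - 3*n - 20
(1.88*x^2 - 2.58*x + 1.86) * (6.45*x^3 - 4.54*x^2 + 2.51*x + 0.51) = 12.126*x^5 - 25.1762*x^4 + 28.429*x^3 - 13.9614*x^2 + 3.3528*x + 0.9486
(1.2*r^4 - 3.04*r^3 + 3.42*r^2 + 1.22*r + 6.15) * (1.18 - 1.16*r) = -1.392*r^5 + 4.9424*r^4 - 7.5544*r^3 + 2.6204*r^2 - 5.6944*r + 7.257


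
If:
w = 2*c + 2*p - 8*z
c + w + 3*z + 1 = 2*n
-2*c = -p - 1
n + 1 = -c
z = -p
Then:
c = 4/19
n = -23/19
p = -11/19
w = -102/19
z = 11/19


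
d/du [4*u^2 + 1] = 8*u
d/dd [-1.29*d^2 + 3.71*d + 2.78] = 3.71 - 2.58*d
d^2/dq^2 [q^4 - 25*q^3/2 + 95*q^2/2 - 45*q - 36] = 12*q^2 - 75*q + 95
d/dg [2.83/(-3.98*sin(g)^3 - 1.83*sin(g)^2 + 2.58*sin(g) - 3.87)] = (33.7902*sin(g)^2 + 10.3578*sin(g) - 7.3014)*cos(g)/(3.98*sin(g)^3 + 1.83*sin(g)^2 - 2.58*sin(g) + 3.87)^2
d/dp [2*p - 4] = 2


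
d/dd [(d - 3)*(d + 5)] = 2*d + 2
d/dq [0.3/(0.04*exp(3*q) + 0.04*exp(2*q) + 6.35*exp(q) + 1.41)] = (-0.036*exp(2*q) - 0.024*exp(q) - 1.905)*exp(q)/(0.04*exp(3*q) + 0.04*exp(2*q) + 6.35*exp(q) + 1.41)^2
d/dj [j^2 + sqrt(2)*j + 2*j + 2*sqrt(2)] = 2*j + sqrt(2) + 2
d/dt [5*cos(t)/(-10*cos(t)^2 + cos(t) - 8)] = 5*(10*sin(t)^2 - 2)*sin(t)/(10*sin(t)^2 + cos(t) - 18)^2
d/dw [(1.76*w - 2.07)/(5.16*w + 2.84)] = (80.906736*w + 44.530064)/(5.16*w + 2.84)^3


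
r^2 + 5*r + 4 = (r + 1)*(r + 4)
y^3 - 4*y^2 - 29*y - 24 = (y - 8)*(y + 1)*(y + 3)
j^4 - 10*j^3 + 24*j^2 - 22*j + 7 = (j - 7)*(j - 1)^3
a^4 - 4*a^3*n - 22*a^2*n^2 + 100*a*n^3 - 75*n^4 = (a - 5*n)*(a - 3*n)*(a - n)*(a + 5*n)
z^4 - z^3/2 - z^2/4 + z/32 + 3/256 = (z - 3/4)*(z - 1/4)*(z + 1/4)^2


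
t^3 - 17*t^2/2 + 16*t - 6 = (t - 6)*(t - 2)*(t - 1/2)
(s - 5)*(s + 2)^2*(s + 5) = s^4 + 4*s^3 - 21*s^2 - 100*s - 100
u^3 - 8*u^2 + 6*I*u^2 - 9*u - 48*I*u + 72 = (u - 8)*(u + 3*I)^2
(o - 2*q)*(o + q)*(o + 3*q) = o^3 + 2*o^2*q - 5*o*q^2 - 6*q^3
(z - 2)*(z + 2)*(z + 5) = z^3 + 5*z^2 - 4*z - 20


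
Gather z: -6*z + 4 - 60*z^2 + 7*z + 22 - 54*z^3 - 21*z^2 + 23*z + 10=-54*z^3 - 81*z^2 + 24*z + 36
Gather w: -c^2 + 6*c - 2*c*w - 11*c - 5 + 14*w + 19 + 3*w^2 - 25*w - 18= -c^2 - 5*c + 3*w^2 + w*(-2*c - 11) - 4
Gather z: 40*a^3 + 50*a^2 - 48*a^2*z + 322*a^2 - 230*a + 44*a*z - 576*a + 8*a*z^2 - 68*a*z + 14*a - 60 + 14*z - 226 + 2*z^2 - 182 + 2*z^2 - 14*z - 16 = 40*a^3 + 372*a^2 - 792*a + z^2*(8*a + 4) + z*(-48*a^2 - 24*a) - 484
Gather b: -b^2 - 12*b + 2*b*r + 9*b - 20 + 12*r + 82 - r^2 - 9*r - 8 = -b^2 + b*(2*r - 3) - r^2 + 3*r + 54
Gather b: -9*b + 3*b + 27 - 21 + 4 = 10 - 6*b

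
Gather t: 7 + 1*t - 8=t - 1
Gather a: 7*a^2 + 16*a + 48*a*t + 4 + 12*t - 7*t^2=7*a^2 + a*(48*t + 16) - 7*t^2 + 12*t + 4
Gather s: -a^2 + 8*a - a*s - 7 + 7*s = -a^2 + 8*a + s*(7 - a) - 7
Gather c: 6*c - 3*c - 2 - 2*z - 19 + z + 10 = 3*c - z - 11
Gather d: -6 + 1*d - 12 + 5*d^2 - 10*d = 5*d^2 - 9*d - 18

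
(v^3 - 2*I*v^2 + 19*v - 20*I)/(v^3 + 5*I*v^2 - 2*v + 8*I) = (v - 5*I)/(v + 2*I)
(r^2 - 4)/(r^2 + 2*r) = (r - 2)/r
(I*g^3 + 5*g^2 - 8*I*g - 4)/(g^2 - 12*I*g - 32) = (-I*g^3 - 5*g^2 + 8*I*g + 4)/(-g^2 + 12*I*g + 32)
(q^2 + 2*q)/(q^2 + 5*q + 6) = q/(q + 3)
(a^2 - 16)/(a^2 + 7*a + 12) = (a - 4)/(a + 3)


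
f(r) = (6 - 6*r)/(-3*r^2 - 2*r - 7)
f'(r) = (6 - 6*r)*(6*r + 2)/(-3*r^2 - 2*r - 7)^2 - 6/(-3*r^2 - 2*r - 7)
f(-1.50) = -1.40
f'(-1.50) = -0.35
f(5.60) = 0.25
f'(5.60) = -0.02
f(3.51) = 0.30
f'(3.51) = -0.02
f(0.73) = -0.16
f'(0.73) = 0.70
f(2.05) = 0.27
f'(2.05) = 0.09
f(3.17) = 0.30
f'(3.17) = -0.01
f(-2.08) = -1.17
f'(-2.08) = -0.39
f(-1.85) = -1.26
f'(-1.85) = -0.40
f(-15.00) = -0.15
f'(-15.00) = -0.01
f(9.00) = 0.18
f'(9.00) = -0.02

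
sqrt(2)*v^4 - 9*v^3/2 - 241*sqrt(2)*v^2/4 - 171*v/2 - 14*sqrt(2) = (v - 7*sqrt(2))*(v + sqrt(2)/2)*(v + 4*sqrt(2))*(sqrt(2)*v + 1/2)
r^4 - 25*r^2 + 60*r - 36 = (r - 3)*(r - 2)*(r - 1)*(r + 6)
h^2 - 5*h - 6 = (h - 6)*(h + 1)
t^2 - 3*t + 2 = (t - 2)*(t - 1)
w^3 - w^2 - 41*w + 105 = (w - 5)*(w - 3)*(w + 7)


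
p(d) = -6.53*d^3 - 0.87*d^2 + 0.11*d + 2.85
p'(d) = -19.59*d^2 - 1.74*d + 0.11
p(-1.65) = 29.63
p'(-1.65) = -50.35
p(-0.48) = 3.32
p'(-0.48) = -3.57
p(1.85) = -41.27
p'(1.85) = -70.16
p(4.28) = -524.59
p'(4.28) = -366.19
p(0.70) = 0.26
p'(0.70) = -10.71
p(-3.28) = 223.56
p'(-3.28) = -204.94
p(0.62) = 1.03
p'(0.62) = -8.50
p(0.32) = 2.58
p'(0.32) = -2.45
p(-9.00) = 4691.76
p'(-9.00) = -1571.02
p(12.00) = -11404.95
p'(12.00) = -2841.73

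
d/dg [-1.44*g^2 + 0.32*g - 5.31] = 0.32 - 2.88*g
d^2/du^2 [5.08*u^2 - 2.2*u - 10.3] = 10.1600000000000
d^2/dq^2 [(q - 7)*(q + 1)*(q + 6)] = 6*q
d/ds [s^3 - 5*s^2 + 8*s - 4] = 3*s^2 - 10*s + 8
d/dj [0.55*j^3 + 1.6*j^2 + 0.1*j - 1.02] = 1.65*j^2 + 3.2*j + 0.1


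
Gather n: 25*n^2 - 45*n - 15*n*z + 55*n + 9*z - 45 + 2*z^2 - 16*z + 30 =25*n^2 + n*(10 - 15*z) + 2*z^2 - 7*z - 15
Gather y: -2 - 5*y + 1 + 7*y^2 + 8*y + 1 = 7*y^2 + 3*y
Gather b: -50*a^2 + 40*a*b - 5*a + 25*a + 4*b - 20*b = -50*a^2 + 20*a + b*(40*a - 16)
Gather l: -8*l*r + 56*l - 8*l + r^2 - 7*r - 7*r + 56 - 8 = l*(48 - 8*r) + r^2 - 14*r + 48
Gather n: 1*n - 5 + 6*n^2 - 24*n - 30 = 6*n^2 - 23*n - 35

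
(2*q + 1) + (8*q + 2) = 10*q + 3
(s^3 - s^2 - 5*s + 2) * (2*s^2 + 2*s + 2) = 2*s^5 - 10*s^3 - 8*s^2 - 6*s + 4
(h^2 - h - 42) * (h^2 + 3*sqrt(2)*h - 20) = h^4 - h^3 + 3*sqrt(2)*h^3 - 62*h^2 - 3*sqrt(2)*h^2 - 126*sqrt(2)*h + 20*h + 840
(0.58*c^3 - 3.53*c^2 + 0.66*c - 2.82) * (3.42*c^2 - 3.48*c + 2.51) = 1.9836*c^5 - 14.091*c^4 + 15.9974*c^3 - 20.8015*c^2 + 11.4702*c - 7.0782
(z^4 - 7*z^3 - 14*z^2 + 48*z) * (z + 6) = z^5 - z^4 - 56*z^3 - 36*z^2 + 288*z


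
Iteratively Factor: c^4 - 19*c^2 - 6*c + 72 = (c + 3)*(c^3 - 3*c^2 - 10*c + 24) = (c + 3)^2*(c^2 - 6*c + 8) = (c - 4)*(c + 3)^2*(c - 2)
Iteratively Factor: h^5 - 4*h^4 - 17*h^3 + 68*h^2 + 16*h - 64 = (h + 4)*(h^4 - 8*h^3 + 15*h^2 + 8*h - 16) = (h + 1)*(h + 4)*(h^3 - 9*h^2 + 24*h - 16) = (h - 4)*(h + 1)*(h + 4)*(h^2 - 5*h + 4) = (h - 4)*(h - 1)*(h + 1)*(h + 4)*(h - 4)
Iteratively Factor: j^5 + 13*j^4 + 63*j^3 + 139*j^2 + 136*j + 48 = (j + 1)*(j^4 + 12*j^3 + 51*j^2 + 88*j + 48) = (j + 1)*(j + 3)*(j^3 + 9*j^2 + 24*j + 16) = (j + 1)^2*(j + 3)*(j^2 + 8*j + 16) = (j + 1)^2*(j + 3)*(j + 4)*(j + 4)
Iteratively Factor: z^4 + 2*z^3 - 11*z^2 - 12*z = (z - 3)*(z^3 + 5*z^2 + 4*z) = z*(z - 3)*(z^2 + 5*z + 4) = z*(z - 3)*(z + 4)*(z + 1)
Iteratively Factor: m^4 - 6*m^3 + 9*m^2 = (m - 3)*(m^3 - 3*m^2) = m*(m - 3)*(m^2 - 3*m) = m^2*(m - 3)*(m - 3)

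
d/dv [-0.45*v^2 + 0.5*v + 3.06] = 0.5 - 0.9*v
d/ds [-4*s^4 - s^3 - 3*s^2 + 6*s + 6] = -16*s^3 - 3*s^2 - 6*s + 6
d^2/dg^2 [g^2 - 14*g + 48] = 2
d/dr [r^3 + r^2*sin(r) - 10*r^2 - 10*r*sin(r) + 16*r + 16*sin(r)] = r^2*cos(r) + 3*r^2 + 2*r*sin(r) - 10*r*cos(r) - 20*r - 10*sin(r) + 16*cos(r) + 16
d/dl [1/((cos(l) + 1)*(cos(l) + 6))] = (2*cos(l) + 7)*sin(l)/((cos(l) + 1)^2*(cos(l) + 6)^2)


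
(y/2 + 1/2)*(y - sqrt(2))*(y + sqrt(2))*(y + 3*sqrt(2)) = y^4/2 + y^3/2 + 3*sqrt(2)*y^3/2 - y^2 + 3*sqrt(2)*y^2/2 - 3*sqrt(2)*y - y - 3*sqrt(2)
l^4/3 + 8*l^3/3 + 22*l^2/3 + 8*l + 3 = (l/3 + 1)*(l + 1)^2*(l + 3)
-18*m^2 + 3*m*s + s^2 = (-3*m + s)*(6*m + s)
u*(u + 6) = u^2 + 6*u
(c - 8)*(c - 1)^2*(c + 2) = c^4 - 8*c^3 - 3*c^2 + 26*c - 16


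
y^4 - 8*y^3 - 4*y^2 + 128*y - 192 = (y - 6)*(y - 4)*(y - 2)*(y + 4)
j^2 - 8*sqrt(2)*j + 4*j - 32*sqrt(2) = (j + 4)*(j - 8*sqrt(2))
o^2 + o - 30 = (o - 5)*(o + 6)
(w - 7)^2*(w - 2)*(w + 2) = w^4 - 14*w^3 + 45*w^2 + 56*w - 196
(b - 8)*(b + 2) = b^2 - 6*b - 16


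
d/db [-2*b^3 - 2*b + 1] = -6*b^2 - 2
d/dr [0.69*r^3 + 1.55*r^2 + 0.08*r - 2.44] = 2.07*r^2 + 3.1*r + 0.08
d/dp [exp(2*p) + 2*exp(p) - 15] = 2*(exp(p) + 1)*exp(p)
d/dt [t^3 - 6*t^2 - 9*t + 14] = 3*t^2 - 12*t - 9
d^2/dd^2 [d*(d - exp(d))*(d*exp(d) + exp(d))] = (d^3 - 4*d^2*exp(d) + 7*d^2 - 12*d*exp(d) + 10*d - 6*exp(d) + 2)*exp(d)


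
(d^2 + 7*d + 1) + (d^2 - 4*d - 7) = 2*d^2 + 3*d - 6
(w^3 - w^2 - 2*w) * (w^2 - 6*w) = w^5 - 7*w^4 + 4*w^3 + 12*w^2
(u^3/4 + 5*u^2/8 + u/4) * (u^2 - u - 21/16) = u^5/4 + 3*u^4/8 - 45*u^3/64 - 137*u^2/128 - 21*u/64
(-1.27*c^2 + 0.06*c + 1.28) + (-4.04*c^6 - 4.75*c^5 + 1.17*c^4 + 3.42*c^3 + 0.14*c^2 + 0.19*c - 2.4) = -4.04*c^6 - 4.75*c^5 + 1.17*c^4 + 3.42*c^3 - 1.13*c^2 + 0.25*c - 1.12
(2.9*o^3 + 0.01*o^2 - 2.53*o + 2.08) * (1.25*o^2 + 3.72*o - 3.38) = 3.625*o^5 + 10.8005*o^4 - 12.9273*o^3 - 6.8454*o^2 + 16.289*o - 7.0304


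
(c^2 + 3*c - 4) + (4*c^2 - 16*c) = 5*c^2 - 13*c - 4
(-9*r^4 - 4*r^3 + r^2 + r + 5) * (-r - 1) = 9*r^5 + 13*r^4 + 3*r^3 - 2*r^2 - 6*r - 5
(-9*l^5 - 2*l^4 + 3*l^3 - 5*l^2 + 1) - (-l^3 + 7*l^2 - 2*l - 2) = -9*l^5 - 2*l^4 + 4*l^3 - 12*l^2 + 2*l + 3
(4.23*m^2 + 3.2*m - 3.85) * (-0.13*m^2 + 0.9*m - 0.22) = -0.5499*m^4 + 3.391*m^3 + 2.4499*m^2 - 4.169*m + 0.847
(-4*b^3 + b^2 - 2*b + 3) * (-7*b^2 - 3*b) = 28*b^5 + 5*b^4 + 11*b^3 - 15*b^2 - 9*b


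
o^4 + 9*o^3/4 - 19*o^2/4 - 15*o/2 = o*(o - 2)*(o + 5/4)*(o + 3)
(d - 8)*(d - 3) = d^2 - 11*d + 24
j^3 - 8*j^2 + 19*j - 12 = (j - 4)*(j - 3)*(j - 1)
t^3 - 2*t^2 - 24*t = t*(t - 6)*(t + 4)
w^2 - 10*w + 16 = (w - 8)*(w - 2)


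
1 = 1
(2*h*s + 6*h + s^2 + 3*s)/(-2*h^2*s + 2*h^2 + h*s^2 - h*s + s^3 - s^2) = (s + 3)/(-h*s + h + s^2 - s)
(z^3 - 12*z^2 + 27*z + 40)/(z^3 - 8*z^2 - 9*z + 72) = (z^2 - 4*z - 5)/(z^2 - 9)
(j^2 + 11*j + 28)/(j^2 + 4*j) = (j + 7)/j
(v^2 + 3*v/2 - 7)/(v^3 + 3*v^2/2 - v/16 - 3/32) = 16*(2*v^2 + 3*v - 14)/(32*v^3 + 48*v^2 - 2*v - 3)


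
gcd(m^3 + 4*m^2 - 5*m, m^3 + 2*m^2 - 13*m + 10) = m^2 + 4*m - 5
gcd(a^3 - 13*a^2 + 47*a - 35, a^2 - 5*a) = a - 5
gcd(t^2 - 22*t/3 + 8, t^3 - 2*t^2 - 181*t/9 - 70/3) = t - 6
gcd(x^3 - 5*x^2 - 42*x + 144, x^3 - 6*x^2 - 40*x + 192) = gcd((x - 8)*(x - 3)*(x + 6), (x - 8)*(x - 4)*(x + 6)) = x^2 - 2*x - 48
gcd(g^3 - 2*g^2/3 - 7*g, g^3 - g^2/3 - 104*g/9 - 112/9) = g + 7/3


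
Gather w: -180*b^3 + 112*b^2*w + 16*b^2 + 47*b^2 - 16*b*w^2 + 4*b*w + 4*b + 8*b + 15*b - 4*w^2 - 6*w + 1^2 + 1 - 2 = -180*b^3 + 63*b^2 + 27*b + w^2*(-16*b - 4) + w*(112*b^2 + 4*b - 6)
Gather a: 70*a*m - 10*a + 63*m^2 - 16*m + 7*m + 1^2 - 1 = a*(70*m - 10) + 63*m^2 - 9*m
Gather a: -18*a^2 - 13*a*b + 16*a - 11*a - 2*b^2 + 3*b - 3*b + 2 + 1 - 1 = -18*a^2 + a*(5 - 13*b) - 2*b^2 + 2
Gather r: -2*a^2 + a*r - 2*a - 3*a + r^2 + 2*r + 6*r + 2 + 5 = -2*a^2 - 5*a + r^2 + r*(a + 8) + 7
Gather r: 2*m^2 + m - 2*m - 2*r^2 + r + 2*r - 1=2*m^2 - m - 2*r^2 + 3*r - 1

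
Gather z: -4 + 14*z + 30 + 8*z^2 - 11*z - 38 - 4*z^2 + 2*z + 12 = 4*z^2 + 5*z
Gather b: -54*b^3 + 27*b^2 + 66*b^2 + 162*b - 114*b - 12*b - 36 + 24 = -54*b^3 + 93*b^2 + 36*b - 12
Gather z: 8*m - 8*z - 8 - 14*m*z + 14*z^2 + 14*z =8*m + 14*z^2 + z*(6 - 14*m) - 8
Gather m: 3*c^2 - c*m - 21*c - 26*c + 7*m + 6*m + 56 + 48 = 3*c^2 - 47*c + m*(13 - c) + 104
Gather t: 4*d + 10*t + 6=4*d + 10*t + 6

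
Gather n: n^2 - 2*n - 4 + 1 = n^2 - 2*n - 3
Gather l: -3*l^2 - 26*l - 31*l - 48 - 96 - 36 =-3*l^2 - 57*l - 180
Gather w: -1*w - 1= -w - 1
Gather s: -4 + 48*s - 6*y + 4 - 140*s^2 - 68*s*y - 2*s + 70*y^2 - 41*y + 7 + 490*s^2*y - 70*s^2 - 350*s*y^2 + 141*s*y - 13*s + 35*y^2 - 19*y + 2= s^2*(490*y - 210) + s*(-350*y^2 + 73*y + 33) + 105*y^2 - 66*y + 9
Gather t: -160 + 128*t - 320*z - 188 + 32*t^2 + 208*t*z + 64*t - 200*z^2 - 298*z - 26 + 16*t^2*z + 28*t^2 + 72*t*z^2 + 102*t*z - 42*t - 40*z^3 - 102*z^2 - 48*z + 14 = t^2*(16*z + 60) + t*(72*z^2 + 310*z + 150) - 40*z^3 - 302*z^2 - 666*z - 360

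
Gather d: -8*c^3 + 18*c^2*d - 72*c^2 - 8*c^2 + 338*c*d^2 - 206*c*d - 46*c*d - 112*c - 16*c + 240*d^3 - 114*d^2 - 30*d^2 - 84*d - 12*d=-8*c^3 - 80*c^2 - 128*c + 240*d^3 + d^2*(338*c - 144) + d*(18*c^2 - 252*c - 96)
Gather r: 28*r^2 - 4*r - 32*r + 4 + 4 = 28*r^2 - 36*r + 8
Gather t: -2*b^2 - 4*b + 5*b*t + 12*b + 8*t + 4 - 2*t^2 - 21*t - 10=-2*b^2 + 8*b - 2*t^2 + t*(5*b - 13) - 6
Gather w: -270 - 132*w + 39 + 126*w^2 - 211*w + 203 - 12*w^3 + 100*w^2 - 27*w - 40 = -12*w^3 + 226*w^2 - 370*w - 68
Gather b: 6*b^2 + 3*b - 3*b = 6*b^2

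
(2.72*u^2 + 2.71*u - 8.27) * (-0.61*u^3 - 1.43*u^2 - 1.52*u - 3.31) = -1.6592*u^5 - 5.5427*u^4 - 2.965*u^3 - 1.2963*u^2 + 3.6003*u + 27.3737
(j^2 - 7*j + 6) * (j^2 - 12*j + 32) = j^4 - 19*j^3 + 122*j^2 - 296*j + 192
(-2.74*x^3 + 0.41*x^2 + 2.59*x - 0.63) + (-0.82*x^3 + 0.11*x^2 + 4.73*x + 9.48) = -3.56*x^3 + 0.52*x^2 + 7.32*x + 8.85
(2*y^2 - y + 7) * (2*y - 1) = 4*y^3 - 4*y^2 + 15*y - 7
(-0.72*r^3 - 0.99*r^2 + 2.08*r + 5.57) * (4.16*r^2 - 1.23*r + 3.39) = -2.9952*r^5 - 3.2328*r^4 + 7.4297*r^3 + 17.2567*r^2 + 0.2001*r + 18.8823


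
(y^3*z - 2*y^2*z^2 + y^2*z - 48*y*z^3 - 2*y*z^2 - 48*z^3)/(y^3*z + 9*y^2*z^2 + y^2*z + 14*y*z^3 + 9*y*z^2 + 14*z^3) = (y^2 - 2*y*z - 48*z^2)/(y^2 + 9*y*z + 14*z^2)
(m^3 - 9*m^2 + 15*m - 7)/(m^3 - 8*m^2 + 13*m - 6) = (m - 7)/(m - 6)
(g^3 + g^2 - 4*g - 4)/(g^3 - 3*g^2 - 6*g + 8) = (g^2 - g - 2)/(g^2 - 5*g + 4)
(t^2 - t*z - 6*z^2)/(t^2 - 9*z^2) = (t + 2*z)/(t + 3*z)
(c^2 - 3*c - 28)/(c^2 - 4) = (c^2 - 3*c - 28)/(c^2 - 4)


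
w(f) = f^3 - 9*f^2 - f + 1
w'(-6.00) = 215.00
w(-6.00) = -533.00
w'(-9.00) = 404.00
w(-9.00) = -1448.00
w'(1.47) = -20.98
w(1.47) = -16.74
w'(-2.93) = 77.49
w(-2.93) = -98.49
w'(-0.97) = 19.28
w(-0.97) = -7.41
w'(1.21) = -18.39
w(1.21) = -11.62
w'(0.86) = -14.26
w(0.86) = -5.88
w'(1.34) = -19.73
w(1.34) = -14.09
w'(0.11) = -2.94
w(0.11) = 0.78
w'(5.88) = -3.12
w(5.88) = -112.75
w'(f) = 3*f^2 - 18*f - 1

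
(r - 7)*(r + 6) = r^2 - r - 42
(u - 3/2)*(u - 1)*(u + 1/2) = u^3 - 2*u^2 + u/4 + 3/4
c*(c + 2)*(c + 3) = c^3 + 5*c^2 + 6*c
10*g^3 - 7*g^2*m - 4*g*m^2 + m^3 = (-5*g + m)*(-g + m)*(2*g + m)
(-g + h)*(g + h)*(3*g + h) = -3*g^3 - g^2*h + 3*g*h^2 + h^3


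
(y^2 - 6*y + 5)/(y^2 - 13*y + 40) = (y - 1)/(y - 8)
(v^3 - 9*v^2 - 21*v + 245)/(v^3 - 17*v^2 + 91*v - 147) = (v + 5)/(v - 3)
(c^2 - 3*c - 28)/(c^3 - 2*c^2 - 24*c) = (c - 7)/(c*(c - 6))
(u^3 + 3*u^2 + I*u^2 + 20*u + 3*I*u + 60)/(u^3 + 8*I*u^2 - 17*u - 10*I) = (u^2 + u*(3 - 4*I) - 12*I)/(u^2 + 3*I*u - 2)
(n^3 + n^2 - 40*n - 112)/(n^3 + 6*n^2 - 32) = (n - 7)/(n - 2)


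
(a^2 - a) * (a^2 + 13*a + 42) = a^4 + 12*a^3 + 29*a^2 - 42*a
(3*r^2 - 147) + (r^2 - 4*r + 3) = 4*r^2 - 4*r - 144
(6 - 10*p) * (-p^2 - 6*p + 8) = 10*p^3 + 54*p^2 - 116*p + 48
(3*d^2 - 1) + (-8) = 3*d^2 - 9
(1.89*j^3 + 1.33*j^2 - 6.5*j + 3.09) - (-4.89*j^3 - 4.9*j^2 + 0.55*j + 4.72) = 6.78*j^3 + 6.23*j^2 - 7.05*j - 1.63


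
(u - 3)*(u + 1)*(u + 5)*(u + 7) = u^4 + 10*u^3 + 8*u^2 - 106*u - 105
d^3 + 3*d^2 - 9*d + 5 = (d - 1)^2*(d + 5)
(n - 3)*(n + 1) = n^2 - 2*n - 3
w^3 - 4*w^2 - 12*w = w*(w - 6)*(w + 2)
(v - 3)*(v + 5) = v^2 + 2*v - 15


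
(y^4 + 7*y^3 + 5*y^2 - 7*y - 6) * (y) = y^5 + 7*y^4 + 5*y^3 - 7*y^2 - 6*y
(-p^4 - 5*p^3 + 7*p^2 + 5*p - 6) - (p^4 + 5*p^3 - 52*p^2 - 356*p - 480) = -2*p^4 - 10*p^3 + 59*p^2 + 361*p + 474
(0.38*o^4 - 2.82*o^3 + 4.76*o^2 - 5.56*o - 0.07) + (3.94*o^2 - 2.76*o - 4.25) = 0.38*o^4 - 2.82*o^3 + 8.7*o^2 - 8.32*o - 4.32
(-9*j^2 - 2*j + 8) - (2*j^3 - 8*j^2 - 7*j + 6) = -2*j^3 - j^2 + 5*j + 2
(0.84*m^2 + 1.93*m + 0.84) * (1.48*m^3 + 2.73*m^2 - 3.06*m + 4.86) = 1.2432*m^5 + 5.1496*m^4 + 3.9417*m^3 + 0.469799999999999*m^2 + 6.8094*m + 4.0824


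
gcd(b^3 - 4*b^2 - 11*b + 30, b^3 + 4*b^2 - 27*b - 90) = b^2 - 2*b - 15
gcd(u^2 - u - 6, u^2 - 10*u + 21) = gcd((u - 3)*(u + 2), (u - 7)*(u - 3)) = u - 3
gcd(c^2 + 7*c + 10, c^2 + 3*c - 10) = c + 5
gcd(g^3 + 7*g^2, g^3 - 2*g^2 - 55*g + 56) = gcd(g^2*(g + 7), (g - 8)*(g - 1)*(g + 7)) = g + 7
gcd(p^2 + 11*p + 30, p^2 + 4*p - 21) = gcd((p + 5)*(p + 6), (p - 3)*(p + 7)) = 1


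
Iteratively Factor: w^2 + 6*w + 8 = (w + 4)*(w + 2)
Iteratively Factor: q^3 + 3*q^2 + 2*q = (q)*(q^2 + 3*q + 2) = q*(q + 2)*(q + 1)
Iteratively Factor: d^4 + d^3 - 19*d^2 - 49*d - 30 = (d + 3)*(d^3 - 2*d^2 - 13*d - 10) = (d - 5)*(d + 3)*(d^2 + 3*d + 2) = (d - 5)*(d + 1)*(d + 3)*(d + 2)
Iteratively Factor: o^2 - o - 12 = (o - 4)*(o + 3)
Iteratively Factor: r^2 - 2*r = (r)*(r - 2)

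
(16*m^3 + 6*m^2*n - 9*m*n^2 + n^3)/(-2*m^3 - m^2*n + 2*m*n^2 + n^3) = (-16*m^2 + 10*m*n - n^2)/(2*m^2 - m*n - n^2)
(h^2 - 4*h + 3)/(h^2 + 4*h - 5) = (h - 3)/(h + 5)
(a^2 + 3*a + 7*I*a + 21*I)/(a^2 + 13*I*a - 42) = (a + 3)/(a + 6*I)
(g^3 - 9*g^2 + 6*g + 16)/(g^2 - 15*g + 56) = (g^2 - g - 2)/(g - 7)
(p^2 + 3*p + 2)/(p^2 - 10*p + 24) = (p^2 + 3*p + 2)/(p^2 - 10*p + 24)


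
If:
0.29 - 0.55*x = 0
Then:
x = 0.53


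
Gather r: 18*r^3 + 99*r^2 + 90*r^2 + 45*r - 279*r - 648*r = 18*r^3 + 189*r^2 - 882*r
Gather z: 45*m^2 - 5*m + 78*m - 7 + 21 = 45*m^2 + 73*m + 14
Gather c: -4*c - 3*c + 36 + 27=63 - 7*c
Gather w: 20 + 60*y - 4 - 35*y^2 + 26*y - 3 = -35*y^2 + 86*y + 13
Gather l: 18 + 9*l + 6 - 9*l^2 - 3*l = -9*l^2 + 6*l + 24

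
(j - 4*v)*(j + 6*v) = j^2 + 2*j*v - 24*v^2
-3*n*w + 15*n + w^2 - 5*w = (-3*n + w)*(w - 5)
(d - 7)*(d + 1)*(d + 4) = d^3 - 2*d^2 - 31*d - 28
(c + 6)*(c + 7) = c^2 + 13*c + 42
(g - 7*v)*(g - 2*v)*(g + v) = g^3 - 8*g^2*v + 5*g*v^2 + 14*v^3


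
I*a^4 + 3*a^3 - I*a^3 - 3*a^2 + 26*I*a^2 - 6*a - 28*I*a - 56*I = (a - 2)*(a - 7*I)*(a + 4*I)*(I*a + I)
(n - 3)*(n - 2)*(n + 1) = n^3 - 4*n^2 + n + 6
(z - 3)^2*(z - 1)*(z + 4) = z^4 - 3*z^3 - 13*z^2 + 51*z - 36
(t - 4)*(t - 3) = t^2 - 7*t + 12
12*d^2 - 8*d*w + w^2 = (-6*d + w)*(-2*d + w)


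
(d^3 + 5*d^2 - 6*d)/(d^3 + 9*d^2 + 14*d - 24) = d/(d + 4)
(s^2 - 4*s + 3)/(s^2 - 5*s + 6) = (s - 1)/(s - 2)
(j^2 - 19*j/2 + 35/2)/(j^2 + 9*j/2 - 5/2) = (2*j^2 - 19*j + 35)/(2*j^2 + 9*j - 5)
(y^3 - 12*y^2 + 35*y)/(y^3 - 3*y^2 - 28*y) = (y - 5)/(y + 4)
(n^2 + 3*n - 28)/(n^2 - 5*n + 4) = (n + 7)/(n - 1)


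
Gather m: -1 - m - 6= -m - 7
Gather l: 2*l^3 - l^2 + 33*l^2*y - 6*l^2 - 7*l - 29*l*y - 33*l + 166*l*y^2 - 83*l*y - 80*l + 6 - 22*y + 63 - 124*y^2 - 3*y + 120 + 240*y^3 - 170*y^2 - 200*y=2*l^3 + l^2*(33*y - 7) + l*(166*y^2 - 112*y - 120) + 240*y^3 - 294*y^2 - 225*y + 189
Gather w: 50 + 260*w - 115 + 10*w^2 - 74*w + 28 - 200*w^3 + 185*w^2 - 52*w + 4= -200*w^3 + 195*w^2 + 134*w - 33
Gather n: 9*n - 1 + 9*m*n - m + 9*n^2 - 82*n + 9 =-m + 9*n^2 + n*(9*m - 73) + 8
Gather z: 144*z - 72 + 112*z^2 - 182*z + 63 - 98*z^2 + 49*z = 14*z^2 + 11*z - 9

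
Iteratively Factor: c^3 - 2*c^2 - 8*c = (c)*(c^2 - 2*c - 8) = c*(c + 2)*(c - 4)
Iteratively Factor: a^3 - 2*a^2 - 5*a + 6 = (a - 1)*(a^2 - a - 6) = (a - 3)*(a - 1)*(a + 2)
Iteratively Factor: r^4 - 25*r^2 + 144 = (r - 4)*(r^3 + 4*r^2 - 9*r - 36) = (r - 4)*(r + 4)*(r^2 - 9) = (r - 4)*(r + 3)*(r + 4)*(r - 3)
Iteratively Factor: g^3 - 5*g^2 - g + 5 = (g + 1)*(g^2 - 6*g + 5) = (g - 1)*(g + 1)*(g - 5)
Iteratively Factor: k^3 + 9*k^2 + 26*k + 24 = (k + 2)*(k^2 + 7*k + 12) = (k + 2)*(k + 3)*(k + 4)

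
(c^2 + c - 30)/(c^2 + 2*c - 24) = (c - 5)/(c - 4)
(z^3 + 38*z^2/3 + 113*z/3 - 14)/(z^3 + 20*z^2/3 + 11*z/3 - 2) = (z + 7)/(z + 1)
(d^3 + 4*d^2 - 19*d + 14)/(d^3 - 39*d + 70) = (d - 1)/(d - 5)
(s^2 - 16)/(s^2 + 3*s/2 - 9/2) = 2*(s^2 - 16)/(2*s^2 + 3*s - 9)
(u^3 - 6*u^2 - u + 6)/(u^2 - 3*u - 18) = (u^2 - 1)/(u + 3)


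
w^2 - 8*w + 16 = (w - 4)^2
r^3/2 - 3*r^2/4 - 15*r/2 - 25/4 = (r/2 + 1/2)*(r - 5)*(r + 5/2)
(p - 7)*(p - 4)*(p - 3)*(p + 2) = p^4 - 12*p^3 + 33*p^2 + 38*p - 168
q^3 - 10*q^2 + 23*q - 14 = (q - 7)*(q - 2)*(q - 1)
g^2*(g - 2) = g^3 - 2*g^2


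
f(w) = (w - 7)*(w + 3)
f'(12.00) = 20.00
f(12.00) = 75.00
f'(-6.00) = -16.00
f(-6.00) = 39.00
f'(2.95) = 1.90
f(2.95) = -24.10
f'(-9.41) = -22.82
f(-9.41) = 105.19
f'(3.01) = 2.02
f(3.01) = -23.98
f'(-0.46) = -4.92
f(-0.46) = -18.95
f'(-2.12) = -8.24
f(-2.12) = -8.03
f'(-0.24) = -4.48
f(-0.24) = -19.98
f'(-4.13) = -12.26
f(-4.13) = 12.58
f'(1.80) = -0.40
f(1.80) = -24.96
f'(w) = 2*w - 4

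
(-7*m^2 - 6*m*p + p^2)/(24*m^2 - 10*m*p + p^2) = (-7*m^2 - 6*m*p + p^2)/(24*m^2 - 10*m*p + p^2)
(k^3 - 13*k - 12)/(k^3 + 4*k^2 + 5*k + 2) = (k^2 - k - 12)/(k^2 + 3*k + 2)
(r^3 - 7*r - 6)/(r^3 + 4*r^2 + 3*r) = (r^2 - r - 6)/(r*(r + 3))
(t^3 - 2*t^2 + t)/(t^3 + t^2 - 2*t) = (t - 1)/(t + 2)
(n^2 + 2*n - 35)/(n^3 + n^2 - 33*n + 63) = (n - 5)/(n^2 - 6*n + 9)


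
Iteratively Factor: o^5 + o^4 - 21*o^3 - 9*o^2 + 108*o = (o - 3)*(o^4 + 4*o^3 - 9*o^2 - 36*o) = (o - 3)*(o + 3)*(o^3 + o^2 - 12*o) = (o - 3)^2*(o + 3)*(o^2 + 4*o) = o*(o - 3)^2*(o + 3)*(o + 4)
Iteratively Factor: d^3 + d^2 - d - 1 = (d + 1)*(d^2 - 1) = (d + 1)^2*(d - 1)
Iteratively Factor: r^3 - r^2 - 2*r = (r + 1)*(r^2 - 2*r) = r*(r + 1)*(r - 2)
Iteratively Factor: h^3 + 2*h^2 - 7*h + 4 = (h - 1)*(h^2 + 3*h - 4) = (h - 1)*(h + 4)*(h - 1)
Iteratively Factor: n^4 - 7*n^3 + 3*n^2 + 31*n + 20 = (n + 1)*(n^3 - 8*n^2 + 11*n + 20) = (n + 1)^2*(n^2 - 9*n + 20) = (n - 4)*(n + 1)^2*(n - 5)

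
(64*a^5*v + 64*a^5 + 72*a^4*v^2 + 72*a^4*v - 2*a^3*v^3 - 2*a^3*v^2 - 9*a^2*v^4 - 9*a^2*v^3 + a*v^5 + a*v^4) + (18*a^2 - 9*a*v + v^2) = 64*a^5*v + 64*a^5 + 72*a^4*v^2 + 72*a^4*v - 2*a^3*v^3 - 2*a^3*v^2 - 9*a^2*v^4 - 9*a^2*v^3 + 18*a^2 + a*v^5 + a*v^4 - 9*a*v + v^2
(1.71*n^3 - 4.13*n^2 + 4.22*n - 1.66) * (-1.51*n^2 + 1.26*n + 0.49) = -2.5821*n^5 + 8.3909*n^4 - 10.7381*n^3 + 5.8001*n^2 - 0.0238000000000005*n - 0.8134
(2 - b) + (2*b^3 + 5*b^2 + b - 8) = 2*b^3 + 5*b^2 - 6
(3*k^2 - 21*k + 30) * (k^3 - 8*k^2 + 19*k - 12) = 3*k^5 - 45*k^4 + 255*k^3 - 675*k^2 + 822*k - 360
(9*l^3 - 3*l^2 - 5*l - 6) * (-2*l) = -18*l^4 + 6*l^3 + 10*l^2 + 12*l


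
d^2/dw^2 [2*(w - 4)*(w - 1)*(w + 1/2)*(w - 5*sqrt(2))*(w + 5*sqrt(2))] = 40*w^3 - 108*w^2 - 582*w + 908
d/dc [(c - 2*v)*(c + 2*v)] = 2*c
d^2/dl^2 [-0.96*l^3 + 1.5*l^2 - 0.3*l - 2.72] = 3.0 - 5.76*l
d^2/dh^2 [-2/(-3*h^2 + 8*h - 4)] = 4*(-9*h^2 + 24*h + 4*(3*h - 4)^2 - 12)/(3*h^2 - 8*h + 4)^3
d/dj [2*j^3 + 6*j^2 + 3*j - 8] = 6*j^2 + 12*j + 3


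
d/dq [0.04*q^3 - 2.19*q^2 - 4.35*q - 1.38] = 0.12*q^2 - 4.38*q - 4.35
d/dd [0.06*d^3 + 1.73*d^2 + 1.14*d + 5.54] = 0.18*d^2 + 3.46*d + 1.14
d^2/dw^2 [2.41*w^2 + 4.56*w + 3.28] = 4.82000000000000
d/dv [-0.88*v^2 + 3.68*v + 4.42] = 3.68 - 1.76*v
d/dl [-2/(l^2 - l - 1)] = 2*(2*l - 1)/(-l^2 + l + 1)^2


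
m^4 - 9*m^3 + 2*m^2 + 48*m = m*(m - 8)*(m - 3)*(m + 2)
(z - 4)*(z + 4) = z^2 - 16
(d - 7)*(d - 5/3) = d^2 - 26*d/3 + 35/3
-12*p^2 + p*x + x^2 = (-3*p + x)*(4*p + x)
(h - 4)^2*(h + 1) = h^3 - 7*h^2 + 8*h + 16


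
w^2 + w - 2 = (w - 1)*(w + 2)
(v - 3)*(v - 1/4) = v^2 - 13*v/4 + 3/4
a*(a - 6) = a^2 - 6*a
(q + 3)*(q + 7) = q^2 + 10*q + 21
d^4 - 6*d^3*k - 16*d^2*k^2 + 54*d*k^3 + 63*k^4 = (d - 7*k)*(d - 3*k)*(d + k)*(d + 3*k)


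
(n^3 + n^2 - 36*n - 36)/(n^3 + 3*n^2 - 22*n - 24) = (n - 6)/(n - 4)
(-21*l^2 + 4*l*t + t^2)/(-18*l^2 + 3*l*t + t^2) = (7*l + t)/(6*l + t)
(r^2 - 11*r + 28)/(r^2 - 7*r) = (r - 4)/r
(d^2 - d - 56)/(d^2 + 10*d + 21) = (d - 8)/(d + 3)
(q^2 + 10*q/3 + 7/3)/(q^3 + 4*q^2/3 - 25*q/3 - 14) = (q + 1)/(q^2 - q - 6)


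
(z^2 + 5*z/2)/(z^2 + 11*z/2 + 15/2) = z/(z + 3)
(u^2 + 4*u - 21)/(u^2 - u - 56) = (u - 3)/(u - 8)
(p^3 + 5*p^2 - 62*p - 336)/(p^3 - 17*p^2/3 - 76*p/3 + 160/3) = 3*(p^2 + 13*p + 42)/(3*p^2 + 7*p - 20)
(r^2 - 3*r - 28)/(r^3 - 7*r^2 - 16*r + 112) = 1/(r - 4)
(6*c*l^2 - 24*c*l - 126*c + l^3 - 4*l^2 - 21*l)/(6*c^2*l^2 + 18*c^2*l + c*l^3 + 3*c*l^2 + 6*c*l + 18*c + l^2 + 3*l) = (l - 7)/(c*l + 1)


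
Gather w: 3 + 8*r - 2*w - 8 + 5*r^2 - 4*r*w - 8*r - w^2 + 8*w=5*r^2 - w^2 + w*(6 - 4*r) - 5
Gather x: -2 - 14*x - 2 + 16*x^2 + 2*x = 16*x^2 - 12*x - 4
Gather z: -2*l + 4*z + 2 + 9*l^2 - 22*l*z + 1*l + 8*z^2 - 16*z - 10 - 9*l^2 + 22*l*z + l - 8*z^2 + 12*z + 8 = 0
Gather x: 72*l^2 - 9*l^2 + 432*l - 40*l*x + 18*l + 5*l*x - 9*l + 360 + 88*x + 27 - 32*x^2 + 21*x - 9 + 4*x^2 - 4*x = 63*l^2 + 441*l - 28*x^2 + x*(105 - 35*l) + 378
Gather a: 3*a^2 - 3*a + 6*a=3*a^2 + 3*a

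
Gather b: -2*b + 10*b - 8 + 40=8*b + 32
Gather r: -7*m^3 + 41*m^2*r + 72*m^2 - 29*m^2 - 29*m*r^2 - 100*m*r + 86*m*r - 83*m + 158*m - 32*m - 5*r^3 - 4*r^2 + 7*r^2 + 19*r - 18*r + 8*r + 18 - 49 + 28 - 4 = -7*m^3 + 43*m^2 + 43*m - 5*r^3 + r^2*(3 - 29*m) + r*(41*m^2 - 14*m + 9) - 7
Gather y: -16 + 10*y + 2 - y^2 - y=-y^2 + 9*y - 14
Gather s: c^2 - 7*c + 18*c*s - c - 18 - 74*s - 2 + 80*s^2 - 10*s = c^2 - 8*c + 80*s^2 + s*(18*c - 84) - 20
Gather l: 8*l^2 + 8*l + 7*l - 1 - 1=8*l^2 + 15*l - 2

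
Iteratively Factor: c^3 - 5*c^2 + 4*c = (c - 4)*(c^2 - c) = (c - 4)*(c - 1)*(c)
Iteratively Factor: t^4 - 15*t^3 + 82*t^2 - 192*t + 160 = (t - 5)*(t^3 - 10*t^2 + 32*t - 32) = (t - 5)*(t - 4)*(t^2 - 6*t + 8) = (t - 5)*(t - 4)*(t - 2)*(t - 4)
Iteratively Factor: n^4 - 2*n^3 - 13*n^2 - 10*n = (n)*(n^3 - 2*n^2 - 13*n - 10) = n*(n - 5)*(n^2 + 3*n + 2) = n*(n - 5)*(n + 1)*(n + 2)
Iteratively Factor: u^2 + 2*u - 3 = (u - 1)*(u + 3)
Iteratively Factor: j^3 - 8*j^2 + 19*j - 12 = (j - 1)*(j^2 - 7*j + 12) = (j - 3)*(j - 1)*(j - 4)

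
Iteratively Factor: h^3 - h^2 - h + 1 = (h + 1)*(h^2 - 2*h + 1) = (h - 1)*(h + 1)*(h - 1)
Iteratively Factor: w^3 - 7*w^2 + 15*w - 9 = (w - 3)*(w^2 - 4*w + 3) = (w - 3)*(w - 1)*(w - 3)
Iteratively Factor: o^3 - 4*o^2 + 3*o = (o - 1)*(o^2 - 3*o) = o*(o - 1)*(o - 3)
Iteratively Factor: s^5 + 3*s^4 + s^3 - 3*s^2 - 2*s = (s + 1)*(s^4 + 2*s^3 - s^2 - 2*s) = (s + 1)^2*(s^3 + s^2 - 2*s) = s*(s + 1)^2*(s^2 + s - 2) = s*(s + 1)^2*(s + 2)*(s - 1)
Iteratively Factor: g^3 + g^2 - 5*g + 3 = (g - 1)*(g^2 + 2*g - 3) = (g - 1)^2*(g + 3)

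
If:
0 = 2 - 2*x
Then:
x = 1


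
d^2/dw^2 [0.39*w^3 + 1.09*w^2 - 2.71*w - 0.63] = 2.34*w + 2.18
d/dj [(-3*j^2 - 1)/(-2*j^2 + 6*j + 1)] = 2*(-9*j^2 - 5*j + 3)/(4*j^4 - 24*j^3 + 32*j^2 + 12*j + 1)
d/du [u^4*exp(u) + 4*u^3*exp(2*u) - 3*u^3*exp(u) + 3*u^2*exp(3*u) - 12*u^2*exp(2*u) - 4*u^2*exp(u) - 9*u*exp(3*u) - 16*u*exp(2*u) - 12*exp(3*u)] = (u^4 + 8*u^3*exp(u) + u^3 + 9*u^2*exp(2*u) - 12*u^2*exp(u) - 13*u^2 - 21*u*exp(2*u) - 56*u*exp(u) - 8*u - 45*exp(2*u) - 16*exp(u))*exp(u)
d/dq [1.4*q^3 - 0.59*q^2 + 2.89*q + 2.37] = 4.2*q^2 - 1.18*q + 2.89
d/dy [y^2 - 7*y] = 2*y - 7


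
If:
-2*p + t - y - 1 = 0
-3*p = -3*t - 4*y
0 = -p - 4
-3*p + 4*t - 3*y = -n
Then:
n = 103/7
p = -4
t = -40/7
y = 9/7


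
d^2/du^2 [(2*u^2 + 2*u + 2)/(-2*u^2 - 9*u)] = 4*(14*u^3 - 12*u^2 - 54*u - 81)/(u^3*(8*u^3 + 108*u^2 + 486*u + 729))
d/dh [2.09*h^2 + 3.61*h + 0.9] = 4.18*h + 3.61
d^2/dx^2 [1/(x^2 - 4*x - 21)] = 2*(x^2 - 4*x - 4*(x - 2)^2 - 21)/(-x^2 + 4*x + 21)^3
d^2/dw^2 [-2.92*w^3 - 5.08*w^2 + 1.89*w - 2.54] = -17.52*w - 10.16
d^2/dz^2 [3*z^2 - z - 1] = 6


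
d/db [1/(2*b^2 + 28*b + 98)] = (-b - 7)/(b^2 + 14*b + 49)^2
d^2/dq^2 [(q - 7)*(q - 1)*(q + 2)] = 6*q - 12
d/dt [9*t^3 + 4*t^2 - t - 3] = 27*t^2 + 8*t - 1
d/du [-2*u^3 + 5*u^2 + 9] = 2*u*(5 - 3*u)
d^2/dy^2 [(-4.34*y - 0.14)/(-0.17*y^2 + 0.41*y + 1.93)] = ((3.5112 - 4.4268*y)*(-0.17*y^2 + 0.41*y + 1.93) - (0.34*y - 0.41)*(0.68*y - 0.82)*(4.34*y + 0.14))/(-0.17*y^2 + 0.41*y + 1.93)^3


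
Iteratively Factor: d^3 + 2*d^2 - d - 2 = (d - 1)*(d^2 + 3*d + 2) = (d - 1)*(d + 2)*(d + 1)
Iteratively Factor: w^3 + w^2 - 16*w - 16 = (w + 1)*(w^2 - 16) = (w + 1)*(w + 4)*(w - 4)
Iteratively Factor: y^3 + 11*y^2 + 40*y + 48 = (y + 4)*(y^2 + 7*y + 12) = (y + 3)*(y + 4)*(y + 4)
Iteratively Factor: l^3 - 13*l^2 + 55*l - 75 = (l - 3)*(l^2 - 10*l + 25) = (l - 5)*(l - 3)*(l - 5)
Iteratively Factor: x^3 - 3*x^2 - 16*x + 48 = (x + 4)*(x^2 - 7*x + 12) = (x - 3)*(x + 4)*(x - 4)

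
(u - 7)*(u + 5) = u^2 - 2*u - 35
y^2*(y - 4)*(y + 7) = y^4 + 3*y^3 - 28*y^2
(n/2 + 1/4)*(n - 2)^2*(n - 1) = n^4/2 - 9*n^3/4 + 11*n^2/4 - 1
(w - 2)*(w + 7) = w^2 + 5*w - 14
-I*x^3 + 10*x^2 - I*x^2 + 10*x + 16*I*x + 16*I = (x + 2*I)*(x + 8*I)*(-I*x - I)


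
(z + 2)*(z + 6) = z^2 + 8*z + 12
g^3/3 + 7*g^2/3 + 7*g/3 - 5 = (g/3 + 1)*(g - 1)*(g + 5)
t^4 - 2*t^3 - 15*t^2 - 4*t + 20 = (t - 5)*(t - 1)*(t + 2)^2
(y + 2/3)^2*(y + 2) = y^3 + 10*y^2/3 + 28*y/9 + 8/9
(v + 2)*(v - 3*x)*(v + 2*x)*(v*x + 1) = v^4*x - v^3*x^2 + 2*v^3*x + v^3 - 6*v^2*x^3 - 2*v^2*x^2 - v^2*x + 2*v^2 - 12*v*x^3 - 6*v*x^2 - 2*v*x - 12*x^2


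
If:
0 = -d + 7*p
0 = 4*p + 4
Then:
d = -7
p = -1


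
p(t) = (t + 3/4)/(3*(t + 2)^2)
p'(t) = -2*(t + 3/4)/(3*(t + 2)^3) + 1/(3*(t + 2)^2) = (1 - 2*t)/(6*(t + 2)^3)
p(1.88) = 0.06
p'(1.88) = -0.01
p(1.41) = 0.06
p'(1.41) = -0.01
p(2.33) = 0.05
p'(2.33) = -0.01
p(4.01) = 0.04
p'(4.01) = -0.01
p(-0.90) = -0.04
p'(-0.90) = 0.35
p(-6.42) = -0.10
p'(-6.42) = -0.03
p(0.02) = 0.06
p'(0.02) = 0.02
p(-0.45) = 0.04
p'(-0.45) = 0.09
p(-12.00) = -0.04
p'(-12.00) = 0.00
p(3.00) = 0.05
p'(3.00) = -0.00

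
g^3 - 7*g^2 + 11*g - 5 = (g - 5)*(g - 1)^2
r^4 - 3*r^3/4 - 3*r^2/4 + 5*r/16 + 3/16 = (r - 1)*(r - 3/4)*(r + 1/2)^2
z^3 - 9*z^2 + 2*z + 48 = (z - 8)*(z - 3)*(z + 2)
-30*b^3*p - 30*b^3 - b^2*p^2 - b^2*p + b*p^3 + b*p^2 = (-6*b + p)*(5*b + p)*(b*p + b)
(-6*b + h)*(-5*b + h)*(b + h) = 30*b^3 + 19*b^2*h - 10*b*h^2 + h^3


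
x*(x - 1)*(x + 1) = x^3 - x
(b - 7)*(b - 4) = b^2 - 11*b + 28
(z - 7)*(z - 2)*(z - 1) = z^3 - 10*z^2 + 23*z - 14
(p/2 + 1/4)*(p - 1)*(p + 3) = p^3/2 + 5*p^2/4 - p - 3/4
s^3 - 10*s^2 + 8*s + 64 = (s - 8)*(s - 4)*(s + 2)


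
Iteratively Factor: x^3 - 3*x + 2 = (x - 1)*(x^2 + x - 2) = (x - 1)*(x + 2)*(x - 1)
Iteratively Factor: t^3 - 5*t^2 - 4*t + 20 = (t - 5)*(t^2 - 4) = (t - 5)*(t + 2)*(t - 2)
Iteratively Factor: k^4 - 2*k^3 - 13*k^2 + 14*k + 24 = (k - 2)*(k^3 - 13*k - 12) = (k - 2)*(k + 3)*(k^2 - 3*k - 4) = (k - 2)*(k + 1)*(k + 3)*(k - 4)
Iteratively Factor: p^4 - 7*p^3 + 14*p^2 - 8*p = (p - 4)*(p^3 - 3*p^2 + 2*p) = p*(p - 4)*(p^2 - 3*p + 2) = p*(p - 4)*(p - 2)*(p - 1)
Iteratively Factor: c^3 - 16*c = (c)*(c^2 - 16) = c*(c + 4)*(c - 4)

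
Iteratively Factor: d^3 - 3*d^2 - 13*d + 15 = (d + 3)*(d^2 - 6*d + 5) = (d - 1)*(d + 3)*(d - 5)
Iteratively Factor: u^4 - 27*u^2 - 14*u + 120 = (u + 4)*(u^3 - 4*u^2 - 11*u + 30) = (u + 3)*(u + 4)*(u^2 - 7*u + 10) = (u - 5)*(u + 3)*(u + 4)*(u - 2)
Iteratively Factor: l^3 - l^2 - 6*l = (l)*(l^2 - l - 6) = l*(l + 2)*(l - 3)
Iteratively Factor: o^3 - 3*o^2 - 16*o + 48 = (o + 4)*(o^2 - 7*o + 12) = (o - 3)*(o + 4)*(o - 4)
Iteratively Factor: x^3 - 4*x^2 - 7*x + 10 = (x - 1)*(x^2 - 3*x - 10) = (x - 5)*(x - 1)*(x + 2)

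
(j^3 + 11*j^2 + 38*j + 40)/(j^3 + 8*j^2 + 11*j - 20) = (j + 2)/(j - 1)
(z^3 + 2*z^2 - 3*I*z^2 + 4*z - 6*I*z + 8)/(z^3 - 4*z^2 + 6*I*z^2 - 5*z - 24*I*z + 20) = (z^2 + z*(2 - 4*I) - 8*I)/(z^2 + z*(-4 + 5*I) - 20*I)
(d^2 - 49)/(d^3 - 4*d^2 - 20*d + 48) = (d^2 - 49)/(d^3 - 4*d^2 - 20*d + 48)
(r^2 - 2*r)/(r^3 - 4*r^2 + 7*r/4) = 4*(r - 2)/(4*r^2 - 16*r + 7)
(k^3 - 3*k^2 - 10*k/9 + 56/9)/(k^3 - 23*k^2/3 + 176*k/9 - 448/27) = 3*(3*k^2 - 2*k - 8)/(9*k^2 - 48*k + 64)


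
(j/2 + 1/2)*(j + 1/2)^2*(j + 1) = j^4/2 + 3*j^3/2 + 13*j^2/8 + 3*j/4 + 1/8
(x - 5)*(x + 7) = x^2 + 2*x - 35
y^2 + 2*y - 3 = (y - 1)*(y + 3)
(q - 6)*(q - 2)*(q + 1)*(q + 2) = q^4 - 5*q^3 - 10*q^2 + 20*q + 24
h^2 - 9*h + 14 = (h - 7)*(h - 2)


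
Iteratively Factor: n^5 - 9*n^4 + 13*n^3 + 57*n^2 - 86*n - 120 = (n + 2)*(n^4 - 11*n^3 + 35*n^2 - 13*n - 60) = (n - 4)*(n + 2)*(n^3 - 7*n^2 + 7*n + 15) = (n - 4)*(n + 1)*(n + 2)*(n^2 - 8*n + 15) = (n - 4)*(n - 3)*(n + 1)*(n + 2)*(n - 5)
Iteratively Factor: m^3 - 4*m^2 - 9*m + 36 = (m + 3)*(m^2 - 7*m + 12) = (m - 3)*(m + 3)*(m - 4)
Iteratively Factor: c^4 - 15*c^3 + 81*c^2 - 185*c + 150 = (c - 5)*(c^3 - 10*c^2 + 31*c - 30) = (c - 5)^2*(c^2 - 5*c + 6) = (c - 5)^2*(c - 3)*(c - 2)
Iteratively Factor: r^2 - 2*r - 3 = (r + 1)*(r - 3)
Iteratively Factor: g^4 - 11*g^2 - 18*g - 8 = (g + 1)*(g^3 - g^2 - 10*g - 8) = (g + 1)^2*(g^2 - 2*g - 8) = (g + 1)^2*(g + 2)*(g - 4)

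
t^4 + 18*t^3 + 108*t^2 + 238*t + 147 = (t + 1)*(t + 3)*(t + 7)^2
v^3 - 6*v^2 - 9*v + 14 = (v - 7)*(v - 1)*(v + 2)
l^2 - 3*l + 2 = (l - 2)*(l - 1)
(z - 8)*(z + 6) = z^2 - 2*z - 48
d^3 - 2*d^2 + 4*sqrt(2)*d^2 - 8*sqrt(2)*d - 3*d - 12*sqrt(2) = (d - 3)*(d + 1)*(d + 4*sqrt(2))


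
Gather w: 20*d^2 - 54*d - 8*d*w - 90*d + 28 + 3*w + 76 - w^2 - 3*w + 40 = 20*d^2 - 8*d*w - 144*d - w^2 + 144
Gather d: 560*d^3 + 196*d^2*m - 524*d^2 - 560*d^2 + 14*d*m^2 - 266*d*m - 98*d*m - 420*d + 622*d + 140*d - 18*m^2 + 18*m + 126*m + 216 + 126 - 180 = 560*d^3 + d^2*(196*m - 1084) + d*(14*m^2 - 364*m + 342) - 18*m^2 + 144*m + 162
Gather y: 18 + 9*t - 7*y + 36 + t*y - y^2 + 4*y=9*t - y^2 + y*(t - 3) + 54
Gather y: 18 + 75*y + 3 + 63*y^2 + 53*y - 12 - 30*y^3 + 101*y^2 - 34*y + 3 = -30*y^3 + 164*y^2 + 94*y + 12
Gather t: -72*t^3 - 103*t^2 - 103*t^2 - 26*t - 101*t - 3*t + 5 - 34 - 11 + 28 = -72*t^3 - 206*t^2 - 130*t - 12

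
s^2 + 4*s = s*(s + 4)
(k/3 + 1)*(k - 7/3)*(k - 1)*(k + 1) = k^4/3 + 2*k^3/9 - 8*k^2/3 - 2*k/9 + 7/3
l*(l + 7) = l^2 + 7*l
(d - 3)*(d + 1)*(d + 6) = d^3 + 4*d^2 - 15*d - 18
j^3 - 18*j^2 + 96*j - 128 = (j - 8)^2*(j - 2)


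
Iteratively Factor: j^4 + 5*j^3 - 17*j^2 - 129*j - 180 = (j + 4)*(j^3 + j^2 - 21*j - 45) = (j + 3)*(j + 4)*(j^2 - 2*j - 15) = (j + 3)^2*(j + 4)*(j - 5)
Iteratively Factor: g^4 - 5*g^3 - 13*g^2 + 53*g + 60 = (g - 5)*(g^3 - 13*g - 12) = (g - 5)*(g - 4)*(g^2 + 4*g + 3) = (g - 5)*(g - 4)*(g + 1)*(g + 3)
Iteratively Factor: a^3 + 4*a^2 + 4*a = (a + 2)*(a^2 + 2*a) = (a + 2)^2*(a)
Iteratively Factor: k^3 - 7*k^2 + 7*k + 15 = (k + 1)*(k^2 - 8*k + 15) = (k - 3)*(k + 1)*(k - 5)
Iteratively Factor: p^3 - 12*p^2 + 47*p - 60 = (p - 4)*(p^2 - 8*p + 15) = (p - 4)*(p - 3)*(p - 5)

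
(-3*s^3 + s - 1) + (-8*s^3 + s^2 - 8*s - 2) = -11*s^3 + s^2 - 7*s - 3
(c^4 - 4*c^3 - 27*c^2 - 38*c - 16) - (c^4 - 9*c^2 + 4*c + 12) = -4*c^3 - 18*c^2 - 42*c - 28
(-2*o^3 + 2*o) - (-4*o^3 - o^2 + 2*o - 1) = 2*o^3 + o^2 + 1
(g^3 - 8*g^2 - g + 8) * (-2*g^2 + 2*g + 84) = -2*g^5 + 18*g^4 + 70*g^3 - 690*g^2 - 68*g + 672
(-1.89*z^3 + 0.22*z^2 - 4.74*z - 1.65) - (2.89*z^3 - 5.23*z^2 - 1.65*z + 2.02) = -4.78*z^3 + 5.45*z^2 - 3.09*z - 3.67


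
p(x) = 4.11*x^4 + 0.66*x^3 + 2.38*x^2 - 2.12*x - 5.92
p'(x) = 16.44*x^3 + 1.98*x^2 + 4.76*x - 2.12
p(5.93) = 5285.13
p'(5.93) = 3523.93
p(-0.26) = -5.20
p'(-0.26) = -3.51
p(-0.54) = -3.84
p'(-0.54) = -6.70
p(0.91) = -2.56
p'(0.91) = 16.24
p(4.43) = 1671.69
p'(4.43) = 1487.09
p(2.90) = 314.74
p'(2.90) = 429.29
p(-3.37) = 533.10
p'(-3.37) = -624.88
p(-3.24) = 456.41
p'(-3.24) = -555.92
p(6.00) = 5536.16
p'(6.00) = 3648.76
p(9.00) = 27614.63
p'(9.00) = 12185.86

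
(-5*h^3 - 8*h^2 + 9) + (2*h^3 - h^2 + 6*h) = -3*h^3 - 9*h^2 + 6*h + 9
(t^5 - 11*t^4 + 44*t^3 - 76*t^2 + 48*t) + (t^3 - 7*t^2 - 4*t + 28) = t^5 - 11*t^4 + 45*t^3 - 83*t^2 + 44*t + 28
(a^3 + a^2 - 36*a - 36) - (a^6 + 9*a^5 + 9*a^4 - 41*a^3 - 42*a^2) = -a^6 - 9*a^5 - 9*a^4 + 42*a^3 + 43*a^2 - 36*a - 36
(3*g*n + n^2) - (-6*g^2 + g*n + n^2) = 6*g^2 + 2*g*n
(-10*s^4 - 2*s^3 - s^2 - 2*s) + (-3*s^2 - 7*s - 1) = -10*s^4 - 2*s^3 - 4*s^2 - 9*s - 1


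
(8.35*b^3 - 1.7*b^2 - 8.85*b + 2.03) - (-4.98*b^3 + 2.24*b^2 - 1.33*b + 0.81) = 13.33*b^3 - 3.94*b^2 - 7.52*b + 1.22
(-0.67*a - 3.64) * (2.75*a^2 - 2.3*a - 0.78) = -1.8425*a^3 - 8.469*a^2 + 8.8946*a + 2.8392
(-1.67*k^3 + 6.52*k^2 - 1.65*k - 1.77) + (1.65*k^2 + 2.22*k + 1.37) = -1.67*k^3 + 8.17*k^2 + 0.57*k - 0.4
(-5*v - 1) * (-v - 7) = 5*v^2 + 36*v + 7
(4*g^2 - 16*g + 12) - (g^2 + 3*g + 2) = 3*g^2 - 19*g + 10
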